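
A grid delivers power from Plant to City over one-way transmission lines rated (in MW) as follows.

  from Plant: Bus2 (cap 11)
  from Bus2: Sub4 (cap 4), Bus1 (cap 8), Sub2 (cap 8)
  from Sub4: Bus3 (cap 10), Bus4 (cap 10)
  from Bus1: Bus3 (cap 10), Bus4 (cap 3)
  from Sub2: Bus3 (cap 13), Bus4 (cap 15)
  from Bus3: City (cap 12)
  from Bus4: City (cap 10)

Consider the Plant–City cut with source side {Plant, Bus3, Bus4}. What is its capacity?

33

Edges leaving {Plant, Bus3, Bus4}: Plant→Bus2 (11), Bus3→City (12), Bus4→City (10).
Cut capacity = 11 + 12 + 10 = 33.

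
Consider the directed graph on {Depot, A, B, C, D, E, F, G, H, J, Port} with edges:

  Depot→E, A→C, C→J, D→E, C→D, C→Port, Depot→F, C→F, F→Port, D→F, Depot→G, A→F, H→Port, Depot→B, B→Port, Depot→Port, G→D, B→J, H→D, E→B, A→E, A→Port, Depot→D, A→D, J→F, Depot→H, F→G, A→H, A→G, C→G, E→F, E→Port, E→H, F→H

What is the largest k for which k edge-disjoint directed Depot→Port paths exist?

Assign every edge capacity 1; by Menger, the answer equals the max flow.
Path Depot→Port (+1); total 1.
Path Depot→B→Port (+1); total 2.
Path Depot→E→Port (+1); total 3.
Path Depot→F→Port (+1); total 4.
Path Depot→H→Port (+1); total 5.
No residual Depot→Port path; max flow = 5.
Certifying cut of size 5: {B→Port, Depot→Port, E→Port, F→Port, H→Port}.

5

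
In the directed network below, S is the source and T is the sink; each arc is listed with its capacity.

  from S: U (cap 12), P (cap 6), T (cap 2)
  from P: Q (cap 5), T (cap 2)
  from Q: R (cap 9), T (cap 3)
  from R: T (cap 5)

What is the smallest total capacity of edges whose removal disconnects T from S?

Augment S→T: bottleneck 2, flow now 2.
Augment S→P→T: bottleneck 2, flow now 4.
Augment S→P→Q→T: bottleneck 3, flow now 7.
Augment S→P→Q→R→T: bottleneck 1, flow now 8.
No augmenting path remains; maximum flow = 8.
By max-flow min-cut, the minimum cut capacity equals the max flow.
In the residual graph, reachable from S: {S, U}.
Min-cut edges: S→P (6), S→T (2); capacity 6 + 2 = 8.

8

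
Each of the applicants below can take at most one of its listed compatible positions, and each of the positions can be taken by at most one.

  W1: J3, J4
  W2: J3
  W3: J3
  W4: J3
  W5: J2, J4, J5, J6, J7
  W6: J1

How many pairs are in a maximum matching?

4

Unit-capacity flow: source→left, listed edges, right→sink; max matching = max flow.
Augmenting path W1→J3 (+1); matched 1.
Augmenting path W5→J2 (+1); matched 2.
Augmenting path W6→J1 (+1); matched 3.
Augmenting path W2→J3→W1→J4 (+1); matched 4.
No augmenting path remains; maximum matching = 4.
König certificate: {W1, W5, W6, J3} is a vertex cover of size 4 (every listed pair touches it), so no matching can be larger.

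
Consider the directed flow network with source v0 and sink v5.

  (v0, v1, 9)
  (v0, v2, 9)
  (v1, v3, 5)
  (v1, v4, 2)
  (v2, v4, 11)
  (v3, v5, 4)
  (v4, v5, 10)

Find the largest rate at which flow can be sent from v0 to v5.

14

Augment v0→v1→v3→v5: bottleneck 4, flow now 4.
Augment v0→v1→v4→v5: bottleneck 2, flow now 6.
Augment v0→v2→v4→v5: bottleneck 8, flow now 14.
No augmenting path remains; maximum flow = 14.
In the residual graph, reachable from v0: {v0, v1, v2, v3, v4}.
Min-cut edges: v3→v5 (4), v4→v5 (10); capacity 4 + 10 = 14.
This cut is saturated, so no flow can exceed 14.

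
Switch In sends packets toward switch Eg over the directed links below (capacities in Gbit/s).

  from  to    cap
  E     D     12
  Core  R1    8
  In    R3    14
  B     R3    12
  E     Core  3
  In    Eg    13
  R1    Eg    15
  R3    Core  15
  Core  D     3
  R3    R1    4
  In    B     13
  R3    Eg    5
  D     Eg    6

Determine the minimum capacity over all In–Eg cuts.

Augment In→Eg: bottleneck 13, flow now 13.
Augment In→R3→Eg: bottleneck 5, flow now 18.
Augment In→R3→R1→Eg: bottleneck 4, flow now 22.
Augment In→R3→Core→R1→Eg: bottleneck 5, flow now 27.
Augment In→B→R3→Core→R1→Eg: bottleneck 3, flow now 30.
Augment In→B→R3→Core→D→Eg: bottleneck 3, flow now 33.
No augmenting path remains; maximum flow = 33.
By max-flow min-cut, the minimum cut capacity equals the max flow.
In the residual graph, reachable from In: {In, B, R3, Core}.
Min-cut edges: In→Eg (13), R3→R1 (4), R3→Eg (5), Core→R1 (8), Core→D (3); capacity 13 + 4 + 5 + 8 + 3 = 33.

33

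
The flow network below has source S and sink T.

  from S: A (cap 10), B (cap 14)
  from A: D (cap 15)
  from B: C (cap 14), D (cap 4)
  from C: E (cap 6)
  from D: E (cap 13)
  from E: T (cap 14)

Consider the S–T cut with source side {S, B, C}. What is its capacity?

20

Edges leaving {S, B, C}: S→A (10), B→D (4), C→E (6).
Cut capacity = 10 + 4 + 6 = 20.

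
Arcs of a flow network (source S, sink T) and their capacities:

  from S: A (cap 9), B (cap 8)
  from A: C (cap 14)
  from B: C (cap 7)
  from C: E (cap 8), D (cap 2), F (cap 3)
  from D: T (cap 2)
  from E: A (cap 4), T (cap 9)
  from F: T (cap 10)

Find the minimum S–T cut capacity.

13

Augment S→A→C→D→T: bottleneck 2, flow now 2.
Augment S→A→C→E→T: bottleneck 7, flow now 9.
Augment S→B→C→E→T: bottleneck 1, flow now 10.
Augment S→B→C→F→T: bottleneck 3, flow now 13.
No augmenting path remains; maximum flow = 13.
By max-flow min-cut, the minimum cut capacity equals the max flow.
In the residual graph, reachable from S: {S, A, B, C}.
Min-cut edges: C→D (2), C→E (8), C→F (3); capacity 2 + 8 + 3 = 13.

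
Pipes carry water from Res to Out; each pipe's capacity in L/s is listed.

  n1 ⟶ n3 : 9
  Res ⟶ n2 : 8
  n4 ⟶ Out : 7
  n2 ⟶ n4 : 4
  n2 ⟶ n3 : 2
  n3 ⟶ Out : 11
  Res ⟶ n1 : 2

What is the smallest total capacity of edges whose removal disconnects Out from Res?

8

Augment Res→n1→n3→Out: bottleneck 2, flow now 2.
Augment Res→n2→n3→Out: bottleneck 2, flow now 4.
Augment Res→n2→n4→Out: bottleneck 4, flow now 8.
No augmenting path remains; maximum flow = 8.
By max-flow min-cut, the minimum cut capacity equals the max flow.
In the residual graph, reachable from Res: {Res, n2}.
Min-cut edges: Res→n1 (2), n2→n3 (2), n2→n4 (4); capacity 2 + 2 + 4 = 8.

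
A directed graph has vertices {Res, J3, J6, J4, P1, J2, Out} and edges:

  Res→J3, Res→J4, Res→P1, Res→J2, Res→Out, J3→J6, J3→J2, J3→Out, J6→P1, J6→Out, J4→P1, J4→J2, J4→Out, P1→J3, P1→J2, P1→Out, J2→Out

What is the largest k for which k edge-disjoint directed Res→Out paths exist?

Assign every edge capacity 1; by Menger, the answer equals the max flow.
Path Res→Out (+1); total 1.
Path Res→J3→Out (+1); total 2.
Path Res→J4→Out (+1); total 3.
Path Res→P1→Out (+1); total 4.
Path Res→J2→Out (+1); total 5.
No residual Res→Out path; max flow = 5.
Certifying cut of size 5: {Res→J2, Res→J3, Res→J4, Res→Out, Res→P1}.

5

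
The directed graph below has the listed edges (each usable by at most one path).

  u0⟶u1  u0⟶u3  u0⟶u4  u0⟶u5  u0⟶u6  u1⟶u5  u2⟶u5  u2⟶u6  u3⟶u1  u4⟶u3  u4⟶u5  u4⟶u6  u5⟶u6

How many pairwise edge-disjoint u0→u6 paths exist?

3

Assign every edge capacity 1; by Menger, the answer equals the max flow.
Path u0→u6 (+1); total 1.
Path u0→u4→u6 (+1); total 2.
Path u0→u5→u6 (+1); total 3.
No residual u0→u6 path; max flow = 3.
Certifying cut of size 3: {u0→u4, u0→u6, u5→u6}.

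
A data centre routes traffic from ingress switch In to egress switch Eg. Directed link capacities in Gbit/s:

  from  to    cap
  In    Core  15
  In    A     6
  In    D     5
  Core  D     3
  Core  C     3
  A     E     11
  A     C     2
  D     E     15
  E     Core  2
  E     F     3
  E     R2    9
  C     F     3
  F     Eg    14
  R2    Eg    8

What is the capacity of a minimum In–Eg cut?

Augment In→Core→C→F→Eg: bottleneck 3, flow now 3.
Augment In→A→E→F→Eg: bottleneck 3, flow now 6.
Augment In→A→E→R2→Eg: bottleneck 3, flow now 9.
Augment In→D→E→R2→Eg: bottleneck 5, flow now 14.
No augmenting path remains; maximum flow = 14.
By max-flow min-cut, the minimum cut capacity equals the max flow.
In the residual graph, reachable from In: {In, Core, A, D, E, C, R2}.
Min-cut edges: E→F (3), C→F (3), R2→Eg (8); capacity 3 + 3 + 8 = 14.

14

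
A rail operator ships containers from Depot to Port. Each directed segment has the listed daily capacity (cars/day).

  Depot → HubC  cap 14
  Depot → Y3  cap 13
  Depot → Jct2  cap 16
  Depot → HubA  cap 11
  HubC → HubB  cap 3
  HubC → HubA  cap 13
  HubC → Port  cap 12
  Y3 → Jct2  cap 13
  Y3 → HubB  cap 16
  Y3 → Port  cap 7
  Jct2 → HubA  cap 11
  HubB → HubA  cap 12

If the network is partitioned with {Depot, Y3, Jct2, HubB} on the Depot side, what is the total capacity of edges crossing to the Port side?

55

Edges leaving {Depot, Y3, Jct2, HubB}: Depot→HubC (14), Depot→HubA (11), Y3→Port (7), Jct2→HubA (11), HubB→HubA (12).
Cut capacity = 14 + 11 + 7 + 11 + 12 = 55.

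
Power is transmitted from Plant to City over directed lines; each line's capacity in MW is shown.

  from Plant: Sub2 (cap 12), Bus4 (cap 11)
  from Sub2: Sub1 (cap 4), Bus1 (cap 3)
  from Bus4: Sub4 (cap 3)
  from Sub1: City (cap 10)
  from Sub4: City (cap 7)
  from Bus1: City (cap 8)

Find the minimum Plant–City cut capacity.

10

Augment Plant→Sub2→Sub1→City: bottleneck 4, flow now 4.
Augment Plant→Sub2→Bus1→City: bottleneck 3, flow now 7.
Augment Plant→Bus4→Sub4→City: bottleneck 3, flow now 10.
No augmenting path remains; maximum flow = 10.
By max-flow min-cut, the minimum cut capacity equals the max flow.
In the residual graph, reachable from Plant: {Plant, Sub2, Bus4}.
Min-cut edges: Sub2→Sub1 (4), Sub2→Bus1 (3), Bus4→Sub4 (3); capacity 4 + 3 + 3 = 10.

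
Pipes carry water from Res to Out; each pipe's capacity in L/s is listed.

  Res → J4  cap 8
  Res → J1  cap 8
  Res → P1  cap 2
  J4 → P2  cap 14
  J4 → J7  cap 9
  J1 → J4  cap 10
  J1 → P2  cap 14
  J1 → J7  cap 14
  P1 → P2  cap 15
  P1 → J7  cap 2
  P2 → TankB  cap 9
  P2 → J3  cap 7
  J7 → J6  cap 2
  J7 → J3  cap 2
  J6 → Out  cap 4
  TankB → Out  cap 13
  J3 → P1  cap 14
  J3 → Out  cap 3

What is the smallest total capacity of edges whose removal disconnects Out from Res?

Augment Res→J4→P2→TankB→Out: bottleneck 8, flow now 8.
Augment Res→J1→P2→TankB→Out: bottleneck 1, flow now 9.
Augment Res→J1→P2→J3→Out: bottleneck 3, flow now 12.
Augment Res→J1→J7→J6→Out: bottleneck 2, flow now 14.
No augmenting path remains; maximum flow = 14.
By max-flow min-cut, the minimum cut capacity equals the max flow.
In the residual graph, reachable from Res: {Res, J4, J1, P1, P2, J7, J3}.
Min-cut edges: P2→TankB (9), J7→J6 (2), J3→Out (3); capacity 9 + 2 + 3 = 14.

14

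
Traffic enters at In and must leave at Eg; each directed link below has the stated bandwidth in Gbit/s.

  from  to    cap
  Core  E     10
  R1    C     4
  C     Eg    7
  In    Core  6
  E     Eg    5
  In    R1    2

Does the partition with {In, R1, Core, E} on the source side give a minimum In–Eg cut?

Given cut capacity: 4 + 5 = 9.
Augment In→R1→C→Eg: bottleneck 2, flow now 2.
Augment In→Core→E→Eg: bottleneck 5, flow now 7.
No augmenting path remains; maximum flow = 7.
In the residual graph, reachable from In: {In, Core, E}.
Min-cut edges: In→R1 (2), E→Eg (5); capacity 2 + 5 = 7.
Cut capacity 9 exceeds the max flow 7, so it is not minimum.

No — its capacity is 9, but the minimum cut has capacity 7.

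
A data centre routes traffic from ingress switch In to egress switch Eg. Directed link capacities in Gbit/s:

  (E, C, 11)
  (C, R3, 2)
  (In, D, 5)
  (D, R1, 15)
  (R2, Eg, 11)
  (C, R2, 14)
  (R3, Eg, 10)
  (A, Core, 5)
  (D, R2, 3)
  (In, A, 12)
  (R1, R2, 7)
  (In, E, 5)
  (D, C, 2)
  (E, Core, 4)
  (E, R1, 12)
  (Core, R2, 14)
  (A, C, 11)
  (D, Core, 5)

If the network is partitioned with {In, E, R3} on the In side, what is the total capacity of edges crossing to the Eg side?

Edges leaving {In, E, R3}: In→A (12), In→D (5), E→Core (4), E→C (11), E→R1 (12), R3→Eg (10).
Cut capacity = 12 + 5 + 4 + 11 + 12 + 10 = 54.

54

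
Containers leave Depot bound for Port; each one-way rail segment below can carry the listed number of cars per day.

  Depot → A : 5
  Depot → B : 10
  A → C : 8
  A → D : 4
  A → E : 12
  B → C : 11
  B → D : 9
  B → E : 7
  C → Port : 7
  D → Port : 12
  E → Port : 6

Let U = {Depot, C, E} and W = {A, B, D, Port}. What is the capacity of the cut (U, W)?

Edges leaving {Depot, C, E}: Depot→A (5), Depot→B (10), C→Port (7), E→Port (6).
Cut capacity = 5 + 10 + 7 + 6 = 28.

28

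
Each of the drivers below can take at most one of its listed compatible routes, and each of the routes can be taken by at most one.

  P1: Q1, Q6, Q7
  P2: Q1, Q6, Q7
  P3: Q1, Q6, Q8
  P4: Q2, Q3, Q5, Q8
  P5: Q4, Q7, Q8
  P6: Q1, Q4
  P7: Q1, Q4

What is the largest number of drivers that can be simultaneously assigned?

6

Unit-capacity flow: source→left, listed edges, right→sink; max matching = max flow.
Augmenting path P1→Q1 (+1); matched 1.
Augmenting path P2→Q6 (+1); matched 2.
Augmenting path P3→Q8 (+1); matched 3.
Augmenting path P4→Q2 (+1); matched 4.
Augmenting path P5→Q4 (+1); matched 5.
Augmenting path P6→Q1→P1→Q7 (+1); matched 6.
No augmenting path remains; maximum matching = 6.
König certificate: {P4, Q1, Q4, Q6, Q7, Q8} is a vertex cover of size 6 (every listed pair touches it), so no matching can be larger.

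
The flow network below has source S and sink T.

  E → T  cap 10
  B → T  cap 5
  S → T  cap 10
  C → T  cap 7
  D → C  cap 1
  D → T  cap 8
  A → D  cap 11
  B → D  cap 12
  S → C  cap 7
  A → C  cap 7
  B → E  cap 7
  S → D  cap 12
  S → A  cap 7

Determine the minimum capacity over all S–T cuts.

Augment S→T: bottleneck 10, flow now 10.
Augment S→C→T: bottleneck 7, flow now 17.
Augment S→D→T: bottleneck 8, flow now 25.
No augmenting path remains; maximum flow = 25.
By max-flow min-cut, the minimum cut capacity equals the max flow.
In the residual graph, reachable from S: {S, A, C, D}.
Min-cut edges: S→T (10), C→T (7), D→T (8); capacity 10 + 7 + 8 = 25.

25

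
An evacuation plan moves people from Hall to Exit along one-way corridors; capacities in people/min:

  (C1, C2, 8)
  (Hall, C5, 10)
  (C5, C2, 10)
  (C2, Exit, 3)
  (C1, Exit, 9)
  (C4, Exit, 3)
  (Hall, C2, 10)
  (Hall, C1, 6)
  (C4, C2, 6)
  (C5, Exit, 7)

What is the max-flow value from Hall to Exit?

Augment Hall→C1→Exit: bottleneck 6, flow now 6.
Augment Hall→C5→Exit: bottleneck 7, flow now 13.
Augment Hall→C2→Exit: bottleneck 3, flow now 16.
No augmenting path remains; maximum flow = 16.
In the residual graph, reachable from Hall: {Hall, C5, C2}.
Min-cut edges: Hall→C1 (6), C5→Exit (7), C2→Exit (3); capacity 6 + 7 + 3 = 16.
This cut is saturated, so no flow can exceed 16.

16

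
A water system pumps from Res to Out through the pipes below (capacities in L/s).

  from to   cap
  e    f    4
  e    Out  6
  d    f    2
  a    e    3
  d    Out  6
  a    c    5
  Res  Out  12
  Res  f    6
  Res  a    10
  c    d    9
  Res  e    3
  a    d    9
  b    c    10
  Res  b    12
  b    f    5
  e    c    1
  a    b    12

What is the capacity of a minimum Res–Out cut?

24

Augment Res→Out: bottleneck 12, flow now 12.
Augment Res→e→Out: bottleneck 3, flow now 15.
Augment Res→a→d→Out: bottleneck 6, flow now 21.
Augment Res→a→e→Out: bottleneck 3, flow now 24.
No augmenting path remains; maximum flow = 24.
By max-flow min-cut, the minimum cut capacity equals the max flow.
In the residual graph, reachable from Res: {Res, a, b, c, d, f}.
Min-cut edges: Res→e (3), Res→Out (12), a→e (3), d→Out (6); capacity 3 + 12 + 3 + 6 = 24.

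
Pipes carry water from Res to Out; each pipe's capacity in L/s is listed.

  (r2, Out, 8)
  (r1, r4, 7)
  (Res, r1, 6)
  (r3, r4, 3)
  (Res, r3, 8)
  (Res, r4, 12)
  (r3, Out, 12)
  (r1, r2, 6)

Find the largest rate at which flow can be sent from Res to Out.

Augment Res→r3→Out: bottleneck 8, flow now 8.
Augment Res→r1→r2→Out: bottleneck 6, flow now 14.
No augmenting path remains; maximum flow = 14.
In the residual graph, reachable from Res: {Res, r4}.
Min-cut edges: Res→r1 (6), Res→r3 (8); capacity 6 + 8 = 14.
This cut is saturated, so no flow can exceed 14.

14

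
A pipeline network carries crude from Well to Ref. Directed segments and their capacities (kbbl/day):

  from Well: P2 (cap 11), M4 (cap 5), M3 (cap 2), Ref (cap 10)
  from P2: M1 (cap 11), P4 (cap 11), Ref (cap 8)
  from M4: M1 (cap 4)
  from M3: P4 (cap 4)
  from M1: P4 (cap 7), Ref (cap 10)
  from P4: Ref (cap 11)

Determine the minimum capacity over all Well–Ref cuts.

Augment Well→Ref: bottleneck 10, flow now 10.
Augment Well→P2→Ref: bottleneck 8, flow now 18.
Augment Well→P2→M1→Ref: bottleneck 3, flow now 21.
Augment Well→M4→M1→Ref: bottleneck 4, flow now 25.
Augment Well→M3→P4→Ref: bottleneck 2, flow now 27.
No augmenting path remains; maximum flow = 27.
By max-flow min-cut, the minimum cut capacity equals the max flow.
In the residual graph, reachable from Well: {Well, M4}.
Min-cut edges: Well→P2 (11), Well→M3 (2), Well→Ref (10), M4→M1 (4); capacity 11 + 2 + 10 + 4 = 27.

27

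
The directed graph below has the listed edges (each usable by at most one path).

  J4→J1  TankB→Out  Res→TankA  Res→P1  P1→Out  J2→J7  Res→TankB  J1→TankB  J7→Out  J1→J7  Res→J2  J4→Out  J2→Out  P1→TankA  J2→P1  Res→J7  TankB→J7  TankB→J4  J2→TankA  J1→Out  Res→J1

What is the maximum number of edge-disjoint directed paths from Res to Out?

Assign every edge capacity 1; by Menger, the answer equals the max flow.
Path Res→J1→Out (+1); total 1.
Path Res→J2→Out (+1); total 2.
Path Res→TankB→Out (+1); total 3.
Path Res→P1→Out (+1); total 4.
Path Res→J7→Out (+1); total 5.
No residual Res→Out path; max flow = 5.
Certifying cut of size 5: {Res→J1, Res→J2, Res→J7, Res→P1, Res→TankB}.

5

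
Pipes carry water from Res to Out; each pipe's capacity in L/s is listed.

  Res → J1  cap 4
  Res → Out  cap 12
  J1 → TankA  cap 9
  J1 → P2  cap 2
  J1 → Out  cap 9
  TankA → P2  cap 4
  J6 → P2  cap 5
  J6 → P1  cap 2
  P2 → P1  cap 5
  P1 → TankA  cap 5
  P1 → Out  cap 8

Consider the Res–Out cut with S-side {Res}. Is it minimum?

Yes — it is a minimum cut (capacity 16).

Given cut capacity: 4 + 12 = 16.
Augment Res→Out: bottleneck 12, flow now 12.
Augment Res→J1→Out: bottleneck 4, flow now 16.
No augmenting path remains; maximum flow = 16.
Cut capacity 16 equals the max flow, so it is a minimum cut.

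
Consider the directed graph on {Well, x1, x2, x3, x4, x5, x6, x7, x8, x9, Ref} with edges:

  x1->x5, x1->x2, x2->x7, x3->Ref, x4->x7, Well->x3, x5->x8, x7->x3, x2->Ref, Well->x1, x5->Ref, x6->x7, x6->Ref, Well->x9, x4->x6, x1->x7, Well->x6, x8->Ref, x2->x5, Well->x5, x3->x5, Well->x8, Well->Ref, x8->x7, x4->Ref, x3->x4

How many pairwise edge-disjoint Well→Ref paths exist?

6

Assign every edge capacity 1; by Menger, the answer equals the max flow.
Path Well→Ref (+1); total 1.
Path Well→x3→Ref (+1); total 2.
Path Well→x5→Ref (+1); total 3.
Path Well→x6→Ref (+1); total 4.
Path Well→x8→Ref (+1); total 5.
Path Well→x1→x2→Ref (+1); total 6.
No residual Well→Ref path; max flow = 6.
Certifying cut of size 6: {Well→Ref, Well→x1, Well→x3, Well→x5, Well→x6, Well→x8}.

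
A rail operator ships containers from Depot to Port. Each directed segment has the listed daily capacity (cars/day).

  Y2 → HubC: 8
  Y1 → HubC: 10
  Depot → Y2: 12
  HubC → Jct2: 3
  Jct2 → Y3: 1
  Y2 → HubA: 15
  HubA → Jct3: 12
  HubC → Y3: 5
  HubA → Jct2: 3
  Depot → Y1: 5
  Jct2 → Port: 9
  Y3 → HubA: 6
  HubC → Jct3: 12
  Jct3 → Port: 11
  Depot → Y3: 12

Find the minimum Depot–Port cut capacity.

Augment Depot→Y3→HubA→Jct2→Port: bottleneck 3, flow now 3.
Augment Depot→Y3→HubA→Jct3→Port: bottleneck 3, flow now 6.
Augment Depot→Y1→HubC→Jct2→Port: bottleneck 3, flow now 9.
Augment Depot→Y1→HubC→Jct3→Port: bottleneck 2, flow now 11.
Augment Depot→Y2→HubA→Jct3→Port: bottleneck 6, flow now 17.
No augmenting path remains; maximum flow = 17.
By max-flow min-cut, the minimum cut capacity equals the max flow.
In the residual graph, reachable from Depot: {Depot, Y3, Y1, Y2, HubA, HubC, Jct3}.
Min-cut edges: HubA→Jct2 (3), HubC→Jct2 (3), Jct3→Port (11); capacity 3 + 3 + 11 = 17.

17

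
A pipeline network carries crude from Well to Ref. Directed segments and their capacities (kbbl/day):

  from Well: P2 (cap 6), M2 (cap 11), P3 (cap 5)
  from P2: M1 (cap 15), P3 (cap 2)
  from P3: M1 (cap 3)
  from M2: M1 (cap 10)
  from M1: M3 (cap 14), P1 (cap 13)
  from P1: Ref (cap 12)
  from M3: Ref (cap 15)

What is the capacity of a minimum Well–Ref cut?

Augment Well→P2→M1→P1→Ref: bottleneck 6, flow now 6.
Augment Well→P3→M1→P1→Ref: bottleneck 3, flow now 9.
Augment Well→M2→M1→P1→Ref: bottleneck 3, flow now 12.
Augment Well→M2→M1→M3→Ref: bottleneck 7, flow now 19.
No augmenting path remains; maximum flow = 19.
By max-flow min-cut, the minimum cut capacity equals the max flow.
In the residual graph, reachable from Well: {Well, P3, M2}.
Min-cut edges: Well→P2 (6), P3→M1 (3), M2→M1 (10); capacity 6 + 3 + 10 = 19.

19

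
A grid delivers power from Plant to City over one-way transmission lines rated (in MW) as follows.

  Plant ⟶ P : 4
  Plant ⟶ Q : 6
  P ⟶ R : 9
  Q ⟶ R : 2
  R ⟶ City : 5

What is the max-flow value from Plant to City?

5

Augment Plant→P→R→City: bottleneck 4, flow now 4.
Augment Plant→Q→R→City: bottleneck 1, flow now 5.
No augmenting path remains; maximum flow = 5.
In the residual graph, reachable from Plant: {Plant, P, Q, R}.
Min-cut edges: R→City (5); capacity 5 = 5.
This cut is saturated, so no flow can exceed 5.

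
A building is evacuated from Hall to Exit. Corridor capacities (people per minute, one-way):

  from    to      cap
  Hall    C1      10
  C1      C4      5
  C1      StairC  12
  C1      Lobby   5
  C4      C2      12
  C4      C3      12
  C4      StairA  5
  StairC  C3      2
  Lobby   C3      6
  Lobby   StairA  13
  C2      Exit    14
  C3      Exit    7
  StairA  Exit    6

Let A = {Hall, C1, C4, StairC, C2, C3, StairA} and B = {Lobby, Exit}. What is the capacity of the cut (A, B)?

32

Edges leaving {Hall, C1, C4, StairC, C2, C3, StairA}: C1→Lobby (5), C2→Exit (14), C3→Exit (7), StairA→Exit (6).
Cut capacity = 5 + 14 + 7 + 6 = 32.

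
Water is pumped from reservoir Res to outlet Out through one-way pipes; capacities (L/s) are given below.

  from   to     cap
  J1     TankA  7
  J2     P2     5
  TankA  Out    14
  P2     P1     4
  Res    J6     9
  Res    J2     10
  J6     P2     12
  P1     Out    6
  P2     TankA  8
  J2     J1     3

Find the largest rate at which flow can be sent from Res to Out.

Augment Res→J6→P2→P1→Out: bottleneck 4, flow now 4.
Augment Res→J6→P2→TankA→Out: bottleneck 5, flow now 9.
Augment Res→J2→J1→TankA→Out: bottleneck 3, flow now 12.
Augment Res→J2→P2→TankA→Out: bottleneck 3, flow now 15.
No augmenting path remains; maximum flow = 15.
In the residual graph, reachable from Res: {Res, J6, J2, P2}.
Min-cut edges: J2→J1 (3), P2→P1 (4), P2→TankA (8); capacity 3 + 4 + 8 = 15.
This cut is saturated, so no flow can exceed 15.

15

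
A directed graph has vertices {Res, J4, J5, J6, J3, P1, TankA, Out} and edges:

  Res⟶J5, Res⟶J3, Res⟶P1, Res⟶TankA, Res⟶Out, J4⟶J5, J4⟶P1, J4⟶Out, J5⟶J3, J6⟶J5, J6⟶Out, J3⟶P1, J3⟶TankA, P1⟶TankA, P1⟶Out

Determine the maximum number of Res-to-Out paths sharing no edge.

Assign every edge capacity 1; by Menger, the answer equals the max flow.
Path Res→Out (+1); total 1.
Path Res→P1→Out (+1); total 2.
No residual Res→Out path; max flow = 2.
Certifying cut of size 2: {P1→Out, Res→Out}.

2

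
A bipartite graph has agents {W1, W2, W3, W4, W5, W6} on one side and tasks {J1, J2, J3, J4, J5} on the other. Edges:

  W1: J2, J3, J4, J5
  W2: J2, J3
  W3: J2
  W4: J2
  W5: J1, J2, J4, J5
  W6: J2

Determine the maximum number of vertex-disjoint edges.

4

Unit-capacity flow: source→left, listed edges, right→sink; max matching = max flow.
Augmenting path W1→J2 (+1); matched 1.
Augmenting path W2→J3 (+1); matched 2.
Augmenting path W5→J1 (+1); matched 3.
Augmenting path W3→J2→W1→J4 (+1); matched 4.
No augmenting path remains; maximum matching = 4.
König certificate: {W1, W2, W5, J2} is a vertex cover of size 4 (every listed pair touches it), so no matching can be larger.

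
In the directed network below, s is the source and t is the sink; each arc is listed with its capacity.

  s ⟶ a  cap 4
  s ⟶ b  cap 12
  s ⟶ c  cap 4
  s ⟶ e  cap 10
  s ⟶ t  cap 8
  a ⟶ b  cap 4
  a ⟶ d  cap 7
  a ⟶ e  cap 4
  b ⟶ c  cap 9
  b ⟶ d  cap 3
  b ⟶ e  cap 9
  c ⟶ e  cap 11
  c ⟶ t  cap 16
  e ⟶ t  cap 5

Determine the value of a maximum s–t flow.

26

Augment s→t: bottleneck 8, flow now 8.
Augment s→c→t: bottleneck 4, flow now 12.
Augment s→e→t: bottleneck 5, flow now 17.
Augment s→b→c→t: bottleneck 9, flow now 26.
No augmenting path remains; maximum flow = 26.
In the residual graph, reachable from s: {s, a, b, d, e}.
Min-cut edges: s→c (4), s→t (8), b→c (9), e→t (5); capacity 4 + 8 + 9 + 5 = 26.
This cut is saturated, so no flow can exceed 26.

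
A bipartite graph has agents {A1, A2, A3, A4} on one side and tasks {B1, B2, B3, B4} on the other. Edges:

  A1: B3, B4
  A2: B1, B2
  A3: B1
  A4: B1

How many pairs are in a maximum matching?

Unit-capacity flow: source→left, listed edges, right→sink; max matching = max flow.
Augmenting path A1→B3 (+1); matched 1.
Augmenting path A2→B1 (+1); matched 2.
Augmenting path A3→B1→A2→B2 (+1); matched 3.
No augmenting path remains; maximum matching = 3.
König certificate: {A1, A2, B1} is a vertex cover of size 3 (every listed pair touches it), so no matching can be larger.

3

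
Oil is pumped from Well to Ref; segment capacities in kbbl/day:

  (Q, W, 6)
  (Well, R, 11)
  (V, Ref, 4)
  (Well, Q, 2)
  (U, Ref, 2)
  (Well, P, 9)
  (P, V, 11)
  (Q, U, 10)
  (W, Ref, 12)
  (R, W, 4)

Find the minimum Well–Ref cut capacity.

10

Augment Well→P→V→Ref: bottleneck 4, flow now 4.
Augment Well→Q→U→Ref: bottleneck 2, flow now 6.
Augment Well→R→W→Ref: bottleneck 4, flow now 10.
No augmenting path remains; maximum flow = 10.
By max-flow min-cut, the minimum cut capacity equals the max flow.
In the residual graph, reachable from Well: {Well, P, R, V}.
Min-cut edges: Well→Q (2), R→W (4), V→Ref (4); capacity 2 + 4 + 4 = 10.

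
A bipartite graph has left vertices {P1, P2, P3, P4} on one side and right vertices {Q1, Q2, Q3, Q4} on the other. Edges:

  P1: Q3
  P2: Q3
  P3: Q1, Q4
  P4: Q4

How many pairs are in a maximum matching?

Unit-capacity flow: source→left, listed edges, right→sink; max matching = max flow.
Augmenting path P1→Q3 (+1); matched 1.
Augmenting path P3→Q1 (+1); matched 2.
Augmenting path P4→Q4 (+1); matched 3.
No augmenting path remains; maximum matching = 3.
König certificate: {P3, P4, Q3} is a vertex cover of size 3 (every listed pair touches it), so no matching can be larger.

3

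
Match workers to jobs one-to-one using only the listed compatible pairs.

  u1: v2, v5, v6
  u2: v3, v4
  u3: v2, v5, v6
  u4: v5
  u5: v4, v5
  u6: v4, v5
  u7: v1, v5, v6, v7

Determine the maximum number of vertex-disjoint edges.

Unit-capacity flow: source→left, listed edges, right→sink; max matching = max flow.
Augmenting path u1→v2 (+1); matched 1.
Augmenting path u2→v3 (+1); matched 2.
Augmenting path u3→v5 (+1); matched 3.
Augmenting path u5→v4 (+1); matched 4.
Augmenting path u7→v1 (+1); matched 5.
Augmenting path u4→v5→u3→v6 (+1); matched 6.
No augmenting path remains; maximum matching = 6.
König certificate: {u1, u2, u3, u7, v4, v5} is a vertex cover of size 6 (every listed pair touches it), so no matching can be larger.

6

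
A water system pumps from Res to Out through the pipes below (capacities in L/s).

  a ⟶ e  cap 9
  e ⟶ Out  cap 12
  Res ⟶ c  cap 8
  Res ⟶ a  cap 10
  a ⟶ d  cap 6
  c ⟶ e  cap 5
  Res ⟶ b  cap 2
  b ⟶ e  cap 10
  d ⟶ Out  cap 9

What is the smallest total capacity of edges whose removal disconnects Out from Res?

Augment Res→a→d→Out: bottleneck 6, flow now 6.
Augment Res→a→e→Out: bottleneck 4, flow now 10.
Augment Res→b→e→Out: bottleneck 2, flow now 12.
Augment Res→c→e→Out: bottleneck 5, flow now 17.
No augmenting path remains; maximum flow = 17.
By max-flow min-cut, the minimum cut capacity equals the max flow.
In the residual graph, reachable from Res: {Res, c}.
Min-cut edges: Res→a (10), Res→b (2), c→e (5); capacity 10 + 2 + 5 = 17.

17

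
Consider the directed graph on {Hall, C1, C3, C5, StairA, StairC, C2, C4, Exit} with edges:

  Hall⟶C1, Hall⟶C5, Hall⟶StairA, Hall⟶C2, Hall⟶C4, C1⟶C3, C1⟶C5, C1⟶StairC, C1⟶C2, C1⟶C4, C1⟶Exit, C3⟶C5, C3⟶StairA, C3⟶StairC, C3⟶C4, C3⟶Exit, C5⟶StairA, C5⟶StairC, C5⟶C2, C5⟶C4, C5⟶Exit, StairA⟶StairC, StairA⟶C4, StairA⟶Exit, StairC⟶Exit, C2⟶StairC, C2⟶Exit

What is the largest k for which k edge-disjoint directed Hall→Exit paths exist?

Assign every edge capacity 1; by Menger, the answer equals the max flow.
Path Hall→C1→Exit (+1); total 1.
Path Hall→C5→Exit (+1); total 2.
Path Hall→StairA→Exit (+1); total 3.
Path Hall→C2→Exit (+1); total 4.
No residual Hall→Exit path; max flow = 4.
Certifying cut of size 4: {Hall→C1, Hall→C2, Hall→C5, Hall→StairA}.

4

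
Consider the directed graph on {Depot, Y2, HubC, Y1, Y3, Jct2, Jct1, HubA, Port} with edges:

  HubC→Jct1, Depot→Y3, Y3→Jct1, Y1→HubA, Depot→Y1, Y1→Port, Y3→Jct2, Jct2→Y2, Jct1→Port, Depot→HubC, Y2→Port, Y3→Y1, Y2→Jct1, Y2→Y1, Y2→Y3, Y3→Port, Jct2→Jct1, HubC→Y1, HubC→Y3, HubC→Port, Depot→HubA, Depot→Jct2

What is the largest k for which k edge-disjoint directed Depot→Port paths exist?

4

Assign every edge capacity 1; by Menger, the answer equals the max flow.
Path Depot→HubC→Port (+1); total 1.
Path Depot→Y1→Port (+1); total 2.
Path Depot→Y3→Port (+1); total 3.
Path Depot→Jct2→Y2→Port (+1); total 4.
No residual Depot→Port path; max flow = 4.
Certifying cut of size 4: {Depot→HubC, Depot→Jct2, Depot→Y1, Depot→Y3}.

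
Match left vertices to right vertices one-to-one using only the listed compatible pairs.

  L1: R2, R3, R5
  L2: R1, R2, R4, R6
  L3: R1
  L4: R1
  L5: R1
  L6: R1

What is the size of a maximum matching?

3

Unit-capacity flow: source→left, listed edges, right→sink; max matching = max flow.
Augmenting path L1→R2 (+1); matched 1.
Augmenting path L2→R1 (+1); matched 2.
Augmenting path L3→R1→L2→R4 (+1); matched 3.
No augmenting path remains; maximum matching = 3.
König certificate: {L1, L2, R1} is a vertex cover of size 3 (every listed pair touches it), so no matching can be larger.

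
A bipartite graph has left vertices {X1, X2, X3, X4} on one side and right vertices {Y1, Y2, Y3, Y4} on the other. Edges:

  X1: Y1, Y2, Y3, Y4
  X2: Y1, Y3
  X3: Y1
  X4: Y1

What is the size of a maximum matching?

Unit-capacity flow: source→left, listed edges, right→sink; max matching = max flow.
Augmenting path X1→Y1 (+1); matched 1.
Augmenting path X2→Y3 (+1); matched 2.
Augmenting path X3→Y1→X1→Y2 (+1); matched 3.
No augmenting path remains; maximum matching = 3.
König certificate: {X1, X2, Y1} is a vertex cover of size 3 (every listed pair touches it), so no matching can be larger.

3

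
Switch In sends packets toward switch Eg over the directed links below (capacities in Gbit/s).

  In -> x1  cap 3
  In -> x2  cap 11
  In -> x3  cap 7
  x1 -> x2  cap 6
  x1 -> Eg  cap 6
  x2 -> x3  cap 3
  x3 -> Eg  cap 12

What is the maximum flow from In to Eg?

13

Augment In→x1→Eg: bottleneck 3, flow now 3.
Augment In→x3→Eg: bottleneck 7, flow now 10.
Augment In→x2→x3→Eg: bottleneck 3, flow now 13.
No augmenting path remains; maximum flow = 13.
In the residual graph, reachable from In: {In, x2}.
Min-cut edges: In→x1 (3), In→x3 (7), x2→x3 (3); capacity 3 + 7 + 3 = 13.
This cut is saturated, so no flow can exceed 13.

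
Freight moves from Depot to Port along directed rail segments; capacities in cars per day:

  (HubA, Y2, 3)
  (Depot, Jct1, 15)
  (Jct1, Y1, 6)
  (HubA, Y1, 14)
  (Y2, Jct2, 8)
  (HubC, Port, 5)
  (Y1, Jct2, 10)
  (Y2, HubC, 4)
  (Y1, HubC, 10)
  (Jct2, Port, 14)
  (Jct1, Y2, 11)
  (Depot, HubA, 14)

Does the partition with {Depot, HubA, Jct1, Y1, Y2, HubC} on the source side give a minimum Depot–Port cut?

No — its capacity is 23, but the minimum cut has capacity 19.

Given cut capacity: 10 + 8 + 5 = 23.
Augment Depot→HubA→Y1→HubC→Port: bottleneck 5, flow now 5.
Augment Depot→HubA→Y1→Jct2→Port: bottleneck 9, flow now 14.
Augment Depot→Jct1→Y1→Jct2→Port: bottleneck 1, flow now 15.
Augment Depot→Jct1→Y2→Jct2→Port: bottleneck 4, flow now 19.
No augmenting path remains; maximum flow = 19.
In the residual graph, reachable from Depot: {Depot, HubA, Jct1, Y1, Y2, HubC, Jct2}.
Min-cut edges: HubC→Port (5), Jct2→Port (14); capacity 5 + 14 = 19.
Cut capacity 23 exceeds the max flow 19, so it is not minimum.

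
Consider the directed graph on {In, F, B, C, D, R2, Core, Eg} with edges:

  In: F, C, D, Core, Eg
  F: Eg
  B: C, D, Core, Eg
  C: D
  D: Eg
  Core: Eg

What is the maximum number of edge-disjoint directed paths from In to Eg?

4

Assign every edge capacity 1; by Menger, the answer equals the max flow.
Path In→Eg (+1); total 1.
Path In→F→Eg (+1); total 2.
Path In→D→Eg (+1); total 3.
Path In→Core→Eg (+1); total 4.
No residual In→Eg path; max flow = 4.
Certifying cut of size 4: {D→Eg, In→Core, In→Eg, In→F}.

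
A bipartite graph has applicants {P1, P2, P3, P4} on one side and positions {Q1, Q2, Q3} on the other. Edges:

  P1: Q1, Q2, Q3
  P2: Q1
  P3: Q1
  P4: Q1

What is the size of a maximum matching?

2

Unit-capacity flow: source→left, listed edges, right→sink; max matching = max flow.
Augmenting path P1→Q1 (+1); matched 1.
Augmenting path P2→Q1→P1→Q2 (+1); matched 2.
No augmenting path remains; maximum matching = 2.
König certificate: {P1, Q1} is a vertex cover of size 2 (every listed pair touches it), so no matching can be larger.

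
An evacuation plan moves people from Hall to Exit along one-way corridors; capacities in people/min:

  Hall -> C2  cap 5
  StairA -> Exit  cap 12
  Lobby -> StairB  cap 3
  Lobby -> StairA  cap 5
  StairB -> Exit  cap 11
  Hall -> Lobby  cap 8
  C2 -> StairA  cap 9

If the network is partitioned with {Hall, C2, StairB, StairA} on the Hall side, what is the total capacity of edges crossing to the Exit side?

31

Edges leaving {Hall, C2, StairB, StairA}: Hall→Lobby (8), StairB→Exit (11), StairA→Exit (12).
Cut capacity = 8 + 11 + 12 = 31.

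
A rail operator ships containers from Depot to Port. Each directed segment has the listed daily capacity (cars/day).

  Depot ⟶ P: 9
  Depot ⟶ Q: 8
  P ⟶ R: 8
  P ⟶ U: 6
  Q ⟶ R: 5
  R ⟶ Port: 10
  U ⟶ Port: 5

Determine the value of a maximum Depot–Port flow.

14

Augment Depot→P→R→Port: bottleneck 8, flow now 8.
Augment Depot→P→U→Port: bottleneck 1, flow now 9.
Augment Depot→Q→R→Port: bottleneck 2, flow now 11.
Augment Depot→Q→R→P→U→Port: bottleneck 3, flow now 14. (uses reverse residual edge)
No augmenting path remains; maximum flow = 14.
In the residual graph, reachable from Depot: {Depot, Q}.
Min-cut edges: Depot→P (9), Q→R (5); capacity 9 + 5 = 14.
This cut is saturated, so no flow can exceed 14.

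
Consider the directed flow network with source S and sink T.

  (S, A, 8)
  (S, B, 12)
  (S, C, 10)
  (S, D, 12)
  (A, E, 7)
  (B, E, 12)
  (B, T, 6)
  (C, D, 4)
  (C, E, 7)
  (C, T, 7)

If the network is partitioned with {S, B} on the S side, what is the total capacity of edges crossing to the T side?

48

Edges leaving {S, B}: S→A (8), S→C (10), S→D (12), B→E (12), B→T (6).
Cut capacity = 8 + 10 + 12 + 12 + 6 = 48.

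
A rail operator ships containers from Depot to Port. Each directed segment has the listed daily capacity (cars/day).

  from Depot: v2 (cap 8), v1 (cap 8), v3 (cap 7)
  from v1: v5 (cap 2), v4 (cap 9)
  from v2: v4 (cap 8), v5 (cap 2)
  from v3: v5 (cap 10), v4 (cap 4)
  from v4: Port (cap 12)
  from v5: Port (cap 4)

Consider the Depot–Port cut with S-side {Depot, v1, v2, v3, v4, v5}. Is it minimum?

Yes — it is a minimum cut (capacity 16).

Given cut capacity: 12 + 4 = 16.
Augment Depot→v1→v4→Port: bottleneck 8, flow now 8.
Augment Depot→v2→v4→Port: bottleneck 4, flow now 12.
Augment Depot→v2→v5→Port: bottleneck 2, flow now 14.
Augment Depot→v3→v5→Port: bottleneck 2, flow now 16.
No augmenting path remains; maximum flow = 16.
Cut capacity 16 equals the max flow, so it is a minimum cut.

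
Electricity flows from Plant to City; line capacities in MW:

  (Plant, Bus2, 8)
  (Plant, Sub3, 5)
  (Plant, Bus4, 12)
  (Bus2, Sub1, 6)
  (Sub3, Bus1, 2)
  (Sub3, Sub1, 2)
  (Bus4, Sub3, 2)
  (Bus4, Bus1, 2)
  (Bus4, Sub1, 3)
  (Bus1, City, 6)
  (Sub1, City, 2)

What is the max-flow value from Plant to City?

6

Augment Plant→Bus2→Sub1→City: bottleneck 2, flow now 2.
Augment Plant→Sub3→Bus1→City: bottleneck 2, flow now 4.
Augment Plant→Bus4→Bus1→City: bottleneck 2, flow now 6.
No augmenting path remains; maximum flow = 6.
In the residual graph, reachable from Plant: {Plant, Bus2, Sub3, Bus4, Sub1}.
Min-cut edges: Sub3→Bus1 (2), Bus4→Bus1 (2), Sub1→City (2); capacity 2 + 2 + 2 = 6.
This cut is saturated, so no flow can exceed 6.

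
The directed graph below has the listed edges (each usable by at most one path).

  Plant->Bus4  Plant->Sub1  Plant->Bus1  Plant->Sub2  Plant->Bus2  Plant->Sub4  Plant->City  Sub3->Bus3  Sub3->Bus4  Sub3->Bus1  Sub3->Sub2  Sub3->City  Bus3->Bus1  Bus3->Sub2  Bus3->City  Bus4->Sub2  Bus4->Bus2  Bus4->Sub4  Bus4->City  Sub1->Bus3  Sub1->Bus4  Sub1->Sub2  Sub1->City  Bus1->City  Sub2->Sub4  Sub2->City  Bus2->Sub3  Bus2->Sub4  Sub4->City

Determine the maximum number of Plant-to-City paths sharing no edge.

7

Assign every edge capacity 1; by Menger, the answer equals the max flow.
Path Plant→City (+1); total 1.
Path Plant→Bus4→City (+1); total 2.
Path Plant→Sub1→City (+1); total 3.
Path Plant→Bus1→City (+1); total 4.
Path Plant→Sub2→City (+1); total 5.
Path Plant→Sub4→City (+1); total 6.
Path Plant→Bus2→Sub3→City (+1); total 7.
No residual Plant→City path; max flow = 7.
Certifying cut of size 7: {Plant→Bus1, Plant→Bus2, Plant→Bus4, Plant→City, Plant→Sub1, Plant→Sub2, Plant→Sub4}.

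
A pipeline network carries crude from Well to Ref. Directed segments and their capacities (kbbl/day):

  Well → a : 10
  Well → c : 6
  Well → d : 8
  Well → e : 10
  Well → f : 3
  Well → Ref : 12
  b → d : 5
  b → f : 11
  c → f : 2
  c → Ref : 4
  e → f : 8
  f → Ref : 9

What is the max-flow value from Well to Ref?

25

Augment Well→Ref: bottleneck 12, flow now 12.
Augment Well→c→Ref: bottleneck 4, flow now 16.
Augment Well→f→Ref: bottleneck 3, flow now 19.
Augment Well→c→f→Ref: bottleneck 2, flow now 21.
Augment Well→e→f→Ref: bottleneck 4, flow now 25.
No augmenting path remains; maximum flow = 25.
In the residual graph, reachable from Well: {Well, a, c, d, e, f}.
Min-cut edges: Well→Ref (12), c→Ref (4), f→Ref (9); capacity 12 + 4 + 9 = 25.
This cut is saturated, so no flow can exceed 25.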